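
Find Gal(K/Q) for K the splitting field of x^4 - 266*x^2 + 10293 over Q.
Gal(K/Q) = V_4 (Klein four-group, Z/2Z × Z/2Z)

f factors as (x^2 - 219)(x^2 - 47), so the splitting field is K = Q(sqrt(219), sqrt(47)). The elements 219, 47, 10293 are all non-squares in Q, so sqrt(219) and sqrt(47) generate independent quadratic extensions. Thus [K:Q] = 4 and Gal(K/Q) is generated by the two order-2 automorphisms sqrt(219) ↦ -sqrt(219) and sqrt(47) ↦ -sqrt(47), giving V_4.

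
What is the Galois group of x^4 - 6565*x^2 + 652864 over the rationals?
Gal(K/Q) = Z/2Z (cyclic of order 2)

f factors as (x^2 - 6464)(x^2 - 101), so the splitting field is K = Q(sqrt(6464), sqrt(101)). The squarefree part of 6464 is 101 and the squarefree part of 101 is also 101, so sqrt(6464) and sqrt(101) are both rational multiples of sqrt(101). Hence Q(sqrt(6464)) = Q(sqrt(101)) = Q(sqrt(101)), and the splitting field collapses to a single degree-2 extension with Galois group Z/2Z.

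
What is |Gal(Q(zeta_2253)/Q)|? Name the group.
|Gal(Q(zeta_2253)/Q)| = phi(2253) = 1500; group ≅ (Z/2253Z)^* ≅ Z/2Z × Z/750Z

The n-th cyclotomic polynomial Φ_2253(x) is the minimal polynomial of zeta_2253 over Q and has degree phi(2253) = 1500. So Q(zeta_2253) is a degree-1500 Galois extension with Galois group (Z/2253Z)^*. By CRT, (Z/2253Z)^* ≅ (Z/3Z)^* × (Z/751Z)^*. Each prime-power unit group is (Z/3Z)^* ≅ Z/2Z; (Z/751Z)^* ≅ Z/750Z. Hence Gal(Q(zeta_2253)/Q) ≅ Z/2Z × Z/750Z.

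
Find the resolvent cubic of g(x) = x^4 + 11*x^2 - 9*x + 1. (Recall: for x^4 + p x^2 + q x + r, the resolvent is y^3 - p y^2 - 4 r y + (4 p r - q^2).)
h(y) = y^3 - 11*y^2 - 4*y - 37

Identify coefficients: p = 11, q = -9, r = 1.
Plug into h(y) = y^3 - p y^2 - 4 r y + (4 p r - q^2):
  h(y) = y^3 - (11) y^2 - 4*(1) y + (4*(11)*(1) - (-9)^2)
       = y^3 + (-11) y^2 + (-4) y + (-37).
Simplifying: h(y) = y^3 - 11*y^2 - 4*y - 37.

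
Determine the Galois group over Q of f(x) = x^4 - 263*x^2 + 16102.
Gal(K/Q) = V_4 (Klein four-group, Z/2Z × Z/2Z)

f factors as (x^2 - 97)(x^2 - 166), so the splitting field is K = Q(sqrt(97), sqrt(166)). The elements 97, 166, 16102 are all non-squares in Q, so sqrt(97) and sqrt(166) generate independent quadratic extensions. Thus [K:Q] = 4 and Gal(K/Q) is generated by the two order-2 automorphisms sqrt(97) ↦ -sqrt(97) and sqrt(166) ↦ -sqrt(166), giving V_4.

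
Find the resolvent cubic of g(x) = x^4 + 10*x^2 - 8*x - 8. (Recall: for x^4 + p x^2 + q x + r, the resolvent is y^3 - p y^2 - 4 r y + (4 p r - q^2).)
h(y) = y^3 - 10*y^2 + 32*y - 384

Identify coefficients: p = 10, q = -8, r = -8.
Plug into h(y) = y^3 - p y^2 - 4 r y + (4 p r - q^2):
  h(y) = y^3 - (10) y^2 - 4*(-8) y + (4*(10)*(-8) - (-8)^2)
       = y^3 + (-10) y^2 + (32) y + (-384).
Simplifying: h(y) = y^3 - 10*y^2 + 32*y - 384.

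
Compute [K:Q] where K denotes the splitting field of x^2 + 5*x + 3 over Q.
[K:Q] = 2

The discriminant of x^2 + (5)*x + (3) is b^2 - 4c = 25 - (12) = 13. Since 13 is not a perfect square in Q, the polynomial is irreducible over Q. Its two roots generate a degree-2 extension, so [K:Q] = 2.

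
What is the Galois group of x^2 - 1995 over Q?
Gal(K/Q) = Z/2Z (cyclic of order 2)

x^2 - 1995 is irreducible over Q since 1995 is not a rational square. The splitting field Q(sqrt(1995)) has degree 2 over Q, and its unique nontrivial automorphism is sqrt(1995) ↦ -sqrt(1995). Hence Gal(Q(sqrt(1995))/Q) = Z/2Z.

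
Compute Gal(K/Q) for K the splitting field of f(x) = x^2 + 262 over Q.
Gal(K/Q) = Z/2Z (cyclic of order 2)

x^2 + 262 is irreducible over Q since -262 is not a rational square. The splitting field Q(sqrt(-262)) has degree 2 over Q, and its unique nontrivial automorphism is sqrt(-262) ↦ -sqrt(-262). Hence Gal(Q(sqrt(-262))/Q) = Z/2Z.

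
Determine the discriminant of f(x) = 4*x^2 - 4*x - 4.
Δ = 80

For a quadratic a x^2 + b x + c the discriminant is Δ = b^2 - 4ac = (-4)^2 - 4*(4)*(-4) = 16 - (-64) = 80.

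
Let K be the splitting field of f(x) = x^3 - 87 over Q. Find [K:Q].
[K:Q] = 6

x^3 - 87 has one real root r = 87^(1/3) and two complex roots r*zeta_3, r*zeta_3^2 where zeta_3 = e^(2*pi*i/3). The splitting field is Q(r, zeta_3). [Q(r):Q] = 3 and [Q(zeta_3):Q] = 2 with gcd = 1, so [Q(r, zeta_3):Q] = 3 * 2 = 6.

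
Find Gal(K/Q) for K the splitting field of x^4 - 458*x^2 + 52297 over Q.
Gal(K/Q) = V_4 (Klein four-group, Z/2Z × Z/2Z)

f factors as (x^2 - 217)(x^2 - 241), so the splitting field is K = Q(sqrt(217), sqrt(241)). The elements 217, 241, 52297 are all non-squares in Q, so sqrt(217) and sqrt(241) generate independent quadratic extensions. Thus [K:Q] = 4 and Gal(K/Q) is generated by the two order-2 automorphisms sqrt(217) ↦ -sqrt(217) and sqrt(241) ↦ -sqrt(241), giving V_4.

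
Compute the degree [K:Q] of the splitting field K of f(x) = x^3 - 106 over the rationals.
[K:Q] = 6

x^3 - 106 has one real root r = 106^(1/3) and two complex roots r*zeta_3, r*zeta_3^2 where zeta_3 = e^(2*pi*i/3). The splitting field is Q(r, zeta_3). [Q(r):Q] = 3 and [Q(zeta_3):Q] = 2 with gcd = 1, so [Q(r, zeta_3):Q] = 3 * 2 = 6.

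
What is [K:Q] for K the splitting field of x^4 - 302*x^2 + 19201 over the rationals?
[K:Q] = 4

f factors as (x^2 - 91)(x^2 - 211); the splitting field is K = Q(sqrt(91), sqrt(211)). Since 91, 211, and 19201 are all non-squares in Q, the three subfields Q(sqrt(91)), Q(sqrt(211)), Q(sqrt(19201)) are distinct degree-2 extensions, so [K:Q] = 4 (Klein four Galois group).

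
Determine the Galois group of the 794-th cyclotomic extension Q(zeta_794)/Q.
|Gal(Q(zeta_794)/Q)| = phi(794) = 396; group ≅ (Z/794Z)^* ≅ Z/396Z

The n-th cyclotomic polynomial Φ_794(x) is the minimal polynomial of zeta_794 over Q and has degree phi(794) = 396. So Q(zeta_794) is a degree-396 Galois extension with Galois group (Z/794Z)^*. By CRT, (Z/794Z)^* ≅ (Z/2Z)^* × (Z/397Z)^*. Each prime-power unit group is (Z/2Z)^* ≅ trivial group (order 1); (Z/397Z)^* ≅ Z/396Z. Hence Gal(Q(zeta_794)/Q) ≅ Z/396Z.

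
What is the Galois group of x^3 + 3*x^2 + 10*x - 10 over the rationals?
Gal(K/Q) = S_3 (symmetric group of order 6)

Compute the discriminant of x^3 + (3)*x^2 + (10)*x + (-10): Δ = -10120. Since Δ is not a rational square, the Galois group is not contained in A_3; it must be the full S_3 (irreducibility of the cubic rules out anything smaller).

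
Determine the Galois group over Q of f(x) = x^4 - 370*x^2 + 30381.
Gal(K/Q) = V_4 (Klein four-group, Z/2Z × Z/2Z)

f factors as (x^2 - 123)(x^2 - 247), so the splitting field is K = Q(sqrt(123), sqrt(247)). The elements 123, 247, 30381 are all non-squares in Q, so sqrt(123) and sqrt(247) generate independent quadratic extensions. Thus [K:Q] = 4 and Gal(K/Q) is generated by the two order-2 automorphisms sqrt(123) ↦ -sqrt(123) and sqrt(247) ↦ -sqrt(247), giving V_4.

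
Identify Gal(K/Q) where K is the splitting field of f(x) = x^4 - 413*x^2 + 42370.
Gal(K/Q) = V_4 (Klein four-group, Z/2Z × Z/2Z)

f factors as (x^2 - 190)(x^2 - 223), so the splitting field is K = Q(sqrt(190), sqrt(223)). The elements 190, 223, 42370 are all non-squares in Q, so sqrt(190) and sqrt(223) generate independent quadratic extensions. Thus [K:Q] = 4 and Gal(K/Q) is generated by the two order-2 automorphisms sqrt(190) ↦ -sqrt(190) and sqrt(223) ↦ -sqrt(223), giving V_4.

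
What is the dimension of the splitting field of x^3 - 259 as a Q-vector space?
[K:Q] = 6

x^3 - 259 has one real root r = 259^(1/3) and two complex roots r*zeta_3, r*zeta_3^2 where zeta_3 = e^(2*pi*i/3). The splitting field is Q(r, zeta_3). [Q(r):Q] = 3 and [Q(zeta_3):Q] = 2 with gcd = 1, so [Q(r, zeta_3):Q] = 3 * 2 = 6.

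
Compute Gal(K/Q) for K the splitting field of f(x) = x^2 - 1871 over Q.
Gal(K/Q) = Z/2Z (cyclic of order 2)

x^2 - 1871 is irreducible over Q since 1871 is not a rational square. The splitting field Q(sqrt(1871)) has degree 2 over Q, and its unique nontrivial automorphism is sqrt(1871) ↦ -sqrt(1871). Hence Gal(Q(sqrt(1871))/Q) = Z/2Z.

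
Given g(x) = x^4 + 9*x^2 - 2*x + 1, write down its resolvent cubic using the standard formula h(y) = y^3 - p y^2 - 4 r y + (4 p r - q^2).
h(y) = y^3 - 9*y^2 - 4*y + 32

Identify coefficients: p = 9, q = -2, r = 1.
Plug into h(y) = y^3 - p y^2 - 4 r y + (4 p r - q^2):
  h(y) = y^3 - (9) y^2 - 4*(1) y + (4*(9)*(1) - (-2)^2)
       = y^3 + (-9) y^2 + (-4) y + (32).
Simplifying: h(y) = y^3 - 9*y^2 - 4*y + 32.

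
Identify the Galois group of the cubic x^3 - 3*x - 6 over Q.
Gal(K/Q) = S_3 (symmetric group of order 6)

Compute the discriminant of x^3 + (0)*x^2 + (-3)*x + (-6): Δ = -864. Since Δ is not a rational square, the Galois group is not contained in A_3; it must be the full S_3 (irreducibility of the cubic rules out anything smaller).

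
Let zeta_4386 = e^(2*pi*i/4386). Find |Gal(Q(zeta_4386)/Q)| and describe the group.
|Gal(Q(zeta_4386)/Q)| = phi(4386) = 1344; group ≅ (Z/4386Z)^* ≅ Z/2Z × Z/16Z × Z/42Z

The n-th cyclotomic polynomial Φ_4386(x) is the minimal polynomial of zeta_4386 over Q and has degree phi(4386) = 1344. So Q(zeta_4386) is a degree-1344 Galois extension with Galois group (Z/4386Z)^*. By CRT, (Z/4386Z)^* ≅ (Z/2Z)^* × (Z/3Z)^* × (Z/17Z)^* × (Z/43Z)^*. Each prime-power unit group is (Z/2Z)^* ≅ trivial group (order 1); (Z/3Z)^* ≅ Z/2Z; (Z/17Z)^* ≅ Z/16Z; (Z/43Z)^* ≅ Z/42Z. Hence Gal(Q(zeta_4386)/Q) ≅ Z/2Z × Z/16Z × Z/42Z.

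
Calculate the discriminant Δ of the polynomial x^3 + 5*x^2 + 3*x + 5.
Δ = -1708

For x^3 + a x^2 + b x + c the discriminant is Δ = 18 a b c - 4 a^3 c + a^2 b^2 - 4 b^3 - 27 c^2.
Plug a = 5, b = 3, c = 5:
  18*(5)*(3)*(5) - 4*(5)^3*(5) + (5)^2*(3)^2 - 4*(3)^3 - 27*(5)^2
  = 1350 + (-2500) + 225 + (-108) + (-675)
  = -1708.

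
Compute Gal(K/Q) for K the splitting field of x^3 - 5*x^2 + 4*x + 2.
Gal(K/Q) = S_3 (symmetric group of order 6)

Compute the discriminant of x^3 + (-5)*x^2 + (4)*x + (2): Δ = 316. Since Δ is not a rational square, the Galois group is not contained in A_3; it must be the full S_3 (irreducibility of the cubic rules out anything smaller).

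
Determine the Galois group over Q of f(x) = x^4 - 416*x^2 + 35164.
Gal(K/Q) = V_4 (Klein four-group, Z/2Z × Z/2Z)

f factors as (x^2 - 298)(x^2 - 118), so the splitting field is K = Q(sqrt(298), sqrt(118)). The elements 298, 118, 35164 are all non-squares in Q, so sqrt(298) and sqrt(118) generate independent quadratic extensions. Thus [K:Q] = 4 and Gal(K/Q) is generated by the two order-2 automorphisms sqrt(298) ↦ -sqrt(298) and sqrt(118) ↦ -sqrt(118), giving V_4.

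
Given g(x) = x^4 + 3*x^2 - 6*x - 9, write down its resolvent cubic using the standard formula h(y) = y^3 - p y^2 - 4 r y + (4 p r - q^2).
h(y) = y^3 - 3*y^2 + 36*y - 144

Identify coefficients: p = 3, q = -6, r = -9.
Plug into h(y) = y^3 - p y^2 - 4 r y + (4 p r - q^2):
  h(y) = y^3 - (3) y^2 - 4*(-9) y + (4*(3)*(-9) - (-6)^2)
       = y^3 + (-3) y^2 + (36) y + (-144).
Simplifying: h(y) = y^3 - 3*y^2 + 36*y - 144.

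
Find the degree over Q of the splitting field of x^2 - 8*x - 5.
[K:Q] = 2

The discriminant of x^2 + (-8)*x + (-5) is b^2 - 4c = 64 - (-20) = 84. Since 84 is not a perfect square in Q, the polynomial is irreducible over Q. Its two roots generate a degree-2 extension, so [K:Q] = 2.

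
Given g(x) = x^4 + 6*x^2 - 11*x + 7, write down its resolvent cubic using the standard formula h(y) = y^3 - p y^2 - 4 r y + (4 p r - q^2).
h(y) = y^3 - 6*y^2 - 28*y + 47

Identify coefficients: p = 6, q = -11, r = 7.
Plug into h(y) = y^3 - p y^2 - 4 r y + (4 p r - q^2):
  h(y) = y^3 - (6) y^2 - 4*(7) y + (4*(6)*(7) - (-11)^2)
       = y^3 + (-6) y^2 + (-28) y + (47).
Simplifying: h(y) = y^3 - 6*y^2 - 28*y + 47.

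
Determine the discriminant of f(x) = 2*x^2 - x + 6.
Δ = -47

For a quadratic a x^2 + b x + c the discriminant is Δ = b^2 - 4ac = (-1)^2 - 4*(2)*(6) = 1 - (48) = -47.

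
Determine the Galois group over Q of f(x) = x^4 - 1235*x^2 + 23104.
Gal(K/Q) = Z/2Z (cyclic of order 2)

f factors as (x^2 - 19)(x^2 - 1216), so the splitting field is K = Q(sqrt(19), sqrt(1216)). The squarefree part of 19 is 19 and the squarefree part of 1216 is also 19, so sqrt(19) and sqrt(1216) are both rational multiples of sqrt(19). Hence Q(sqrt(19)) = Q(sqrt(1216)) = Q(sqrt(19)), and the splitting field collapses to a single degree-2 extension with Galois group Z/2Z.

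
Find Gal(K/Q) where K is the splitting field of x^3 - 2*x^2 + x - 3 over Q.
Gal(K/Q) = S_3 (symmetric group of order 6)

Compute the discriminant of x^3 + (-2)*x^2 + (1)*x + (-3): Δ = -231. Since Δ is not a rational square, the Galois group is not contained in A_3; it must be the full S_3 (irreducibility of the cubic rules out anything smaller).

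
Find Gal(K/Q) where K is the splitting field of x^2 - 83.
Gal(K/Q) = Z/2Z (cyclic of order 2)

x^2 - 83 is irreducible over Q since 83 is not a rational square. The splitting field Q(sqrt(83)) has degree 2 over Q, and its unique nontrivial automorphism is sqrt(83) ↦ -sqrt(83). Hence Gal(Q(sqrt(83))/Q) = Z/2Z.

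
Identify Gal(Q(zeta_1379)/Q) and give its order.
|Gal(Q(zeta_1379)/Q)| = phi(1379) = 1176; group ≅ (Z/1379Z)^* ≅ Z/6Z × Z/196Z

The n-th cyclotomic polynomial Φ_1379(x) is the minimal polynomial of zeta_1379 over Q and has degree phi(1379) = 1176. So Q(zeta_1379) is a degree-1176 Galois extension with Galois group (Z/1379Z)^*. By CRT, (Z/1379Z)^* ≅ (Z/7Z)^* × (Z/197Z)^*. Each prime-power unit group is (Z/7Z)^* ≅ Z/6Z; (Z/197Z)^* ≅ Z/196Z. Hence Gal(Q(zeta_1379)/Q) ≅ Z/6Z × Z/196Z.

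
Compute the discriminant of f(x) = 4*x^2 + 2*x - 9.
Δ = 148

For a quadratic a x^2 + b x + c the discriminant is Δ = b^2 - 4ac = (2)^2 - 4*(4)*(-9) = 4 - (-144) = 148.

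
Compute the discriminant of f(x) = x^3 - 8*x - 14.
Δ = -3244

For a depressed cubic x^3 + p x + q the discriminant is Δ = -4 p^3 - 27 q^2 = -4*(-8)^3 - 27*(-14)^2 = 2048 - 5292 = -3244.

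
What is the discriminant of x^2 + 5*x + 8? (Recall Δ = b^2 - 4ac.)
Δ = -7

For a quadratic a x^2 + b x + c the discriminant is Δ = b^2 - 4ac = (5)^2 - 4*(1)*(8) = 25 - (32) = -7.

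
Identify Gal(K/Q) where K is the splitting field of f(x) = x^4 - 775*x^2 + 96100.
Gal(K/Q) = Z/2Z (cyclic of order 2)

f factors as (x^2 - 620)(x^2 - 155), so the splitting field is K = Q(sqrt(620), sqrt(155)). The squarefree part of 620 is 155 and the squarefree part of 155 is also 155, so sqrt(620) and sqrt(155) are both rational multiples of sqrt(155). Hence Q(sqrt(620)) = Q(sqrt(155)) = Q(sqrt(155)), and the splitting field collapses to a single degree-2 extension with Galois group Z/2Z.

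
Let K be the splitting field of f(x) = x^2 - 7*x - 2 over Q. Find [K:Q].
[K:Q] = 2

The discriminant of x^2 + (-7)*x + (-2) is b^2 - 4c = 49 - (-8) = 57. Since 57 is not a perfect square in Q, the polynomial is irreducible over Q. Its two roots generate a degree-2 extension, so [K:Q] = 2.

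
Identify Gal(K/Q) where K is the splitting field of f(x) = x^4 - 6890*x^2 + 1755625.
Gal(K/Q) = Z/2Z (cyclic of order 2)

f factors as (x^2 - 6625)(x^2 - 265), so the splitting field is K = Q(sqrt(6625), sqrt(265)). The squarefree part of 6625 is 265 and the squarefree part of 265 is also 265, so sqrt(6625) and sqrt(265) are both rational multiples of sqrt(265). Hence Q(sqrt(6625)) = Q(sqrt(265)) = Q(sqrt(265)), and the splitting field collapses to a single degree-2 extension with Galois group Z/2Z.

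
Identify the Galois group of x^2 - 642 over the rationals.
Gal(K/Q) = Z/2Z (cyclic of order 2)

x^2 - 642 is irreducible over Q since 642 is not a rational square. The splitting field Q(sqrt(642)) has degree 2 over Q, and its unique nontrivial automorphism is sqrt(642) ↦ -sqrt(642). Hence Gal(Q(sqrt(642))/Q) = Z/2Z.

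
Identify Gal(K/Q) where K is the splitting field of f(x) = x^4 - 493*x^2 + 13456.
Gal(K/Q) = Z/2Z (cyclic of order 2)

f factors as (x^2 - 464)(x^2 - 29), so the splitting field is K = Q(sqrt(464), sqrt(29)). The squarefree part of 464 is 29 and the squarefree part of 29 is also 29, so sqrt(464) and sqrt(29) are both rational multiples of sqrt(29). Hence Q(sqrt(464)) = Q(sqrt(29)) = Q(sqrt(29)), and the splitting field collapses to a single degree-2 extension with Galois group Z/2Z.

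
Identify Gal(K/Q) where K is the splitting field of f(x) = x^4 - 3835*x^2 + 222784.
Gal(K/Q) = Z/2Z (cyclic of order 2)

f factors as (x^2 - 59)(x^2 - 3776), so the splitting field is K = Q(sqrt(59), sqrt(3776)). The squarefree part of 59 is 59 and the squarefree part of 3776 is also 59, so sqrt(59) and sqrt(3776) are both rational multiples of sqrt(59). Hence Q(sqrt(59)) = Q(sqrt(3776)) = Q(sqrt(59)), and the splitting field collapses to a single degree-2 extension with Galois group Z/2Z.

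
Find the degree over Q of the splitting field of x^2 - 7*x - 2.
[K:Q] = 2

The discriminant of x^2 + (-7)*x + (-2) is b^2 - 4c = 49 - (-8) = 57. Since 57 is not a perfect square in Q, the polynomial is irreducible over Q. Its two roots generate a degree-2 extension, so [K:Q] = 2.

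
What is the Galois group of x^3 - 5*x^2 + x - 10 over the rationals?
Gal(K/Q) = S_3 (symmetric group of order 6)

Compute the discriminant of x^3 + (-5)*x^2 + (1)*x + (-10): Δ = -6779. Since Δ is not a rational square, the Galois group is not contained in A_3; it must be the full S_3 (irreducibility of the cubic rules out anything smaller).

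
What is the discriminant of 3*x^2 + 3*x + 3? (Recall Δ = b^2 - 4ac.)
Δ = -27

For a quadratic a x^2 + b x + c the discriminant is Δ = b^2 - 4ac = (3)^2 - 4*(3)*(3) = 9 - (36) = -27.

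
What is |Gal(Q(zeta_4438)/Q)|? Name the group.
|Gal(Q(zeta_4438)/Q)| = phi(4438) = 1896; group ≅ (Z/4438Z)^* ≅ Z/6Z × Z/316Z

The n-th cyclotomic polynomial Φ_4438(x) is the minimal polynomial of zeta_4438 over Q and has degree phi(4438) = 1896. So Q(zeta_4438) is a degree-1896 Galois extension with Galois group (Z/4438Z)^*. By CRT, (Z/4438Z)^* ≅ (Z/2Z)^* × (Z/7Z)^* × (Z/317Z)^*. Each prime-power unit group is (Z/2Z)^* ≅ trivial group (order 1); (Z/7Z)^* ≅ Z/6Z; (Z/317Z)^* ≅ Z/316Z. Hence Gal(Q(zeta_4438)/Q) ≅ Z/6Z × Z/316Z.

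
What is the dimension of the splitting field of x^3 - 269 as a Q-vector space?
[K:Q] = 6

x^3 - 269 has one real root r = 269^(1/3) and two complex roots r*zeta_3, r*zeta_3^2 where zeta_3 = e^(2*pi*i/3). The splitting field is Q(r, zeta_3). [Q(r):Q] = 3 and [Q(zeta_3):Q] = 2 with gcd = 1, so [Q(r, zeta_3):Q] = 3 * 2 = 6.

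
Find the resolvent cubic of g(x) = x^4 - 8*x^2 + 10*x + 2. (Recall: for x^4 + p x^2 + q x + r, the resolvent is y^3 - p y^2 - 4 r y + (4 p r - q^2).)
h(y) = y^3 + 8*y^2 - 8*y - 164

Identify coefficients: p = -8, q = 10, r = 2.
Plug into h(y) = y^3 - p y^2 - 4 r y + (4 p r - q^2):
  h(y) = y^3 - (-8) y^2 - 4*(2) y + (4*(-8)*(2) - (10)^2)
       = y^3 + (8) y^2 + (-8) y + (-164).
Simplifying: h(y) = y^3 + 8*y^2 - 8*y - 164.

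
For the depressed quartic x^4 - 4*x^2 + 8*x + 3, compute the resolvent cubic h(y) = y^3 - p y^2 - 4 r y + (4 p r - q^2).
h(y) = y^3 + 4*y^2 - 12*y - 112

Identify coefficients: p = -4, q = 8, r = 3.
Plug into h(y) = y^3 - p y^2 - 4 r y + (4 p r - q^2):
  h(y) = y^3 - (-4) y^2 - 4*(3) y + (4*(-4)*(3) - (8)^2)
       = y^3 + (4) y^2 + (-12) y + (-112).
Simplifying: h(y) = y^3 + 4*y^2 - 12*y - 112.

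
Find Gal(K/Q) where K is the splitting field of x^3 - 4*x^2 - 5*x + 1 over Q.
Gal(K/Q) = S_3 (symmetric group of order 6)

Compute the discriminant of x^3 + (-4)*x^2 + (-5)*x + (1): Δ = 1489. Since Δ is not a rational square, the Galois group is not contained in A_3; it must be the full S_3 (irreducibility of the cubic rules out anything smaller).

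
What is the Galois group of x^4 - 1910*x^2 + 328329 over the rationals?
Gal(K/Q) = Z/2Z (cyclic of order 2)

f factors as (x^2 - 1719)(x^2 - 191), so the splitting field is K = Q(sqrt(1719), sqrt(191)). The squarefree part of 1719 is 191 and the squarefree part of 191 is also 191, so sqrt(1719) and sqrt(191) are both rational multiples of sqrt(191). Hence Q(sqrt(1719)) = Q(sqrt(191)) = Q(sqrt(191)), and the splitting field collapses to a single degree-2 extension with Galois group Z/2Z.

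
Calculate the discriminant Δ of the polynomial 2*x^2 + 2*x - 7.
Δ = 60

For a quadratic a x^2 + b x + c the discriminant is Δ = b^2 - 4ac = (2)^2 - 4*(2)*(-7) = 4 - (-56) = 60.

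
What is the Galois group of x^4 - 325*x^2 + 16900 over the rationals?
Gal(K/Q) = Z/2Z (cyclic of order 2)

f factors as (x^2 - 65)(x^2 - 260), so the splitting field is K = Q(sqrt(65), sqrt(260)). The squarefree part of 65 is 65 and the squarefree part of 260 is also 65, so sqrt(65) and sqrt(260) are both rational multiples of sqrt(65). Hence Q(sqrt(65)) = Q(sqrt(260)) = Q(sqrt(65)), and the splitting field collapses to a single degree-2 extension with Galois group Z/2Z.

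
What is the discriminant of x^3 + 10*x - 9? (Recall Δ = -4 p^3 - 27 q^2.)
Δ = -6187

For a depressed cubic x^3 + p x + q the discriminant is Δ = -4 p^3 - 27 q^2 = -4*(10)^3 - 27*(-9)^2 = -4000 - 2187 = -6187.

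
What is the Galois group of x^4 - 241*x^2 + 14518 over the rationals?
Gal(K/Q) = V_4 (Klein four-group, Z/2Z × Z/2Z)

f factors as (x^2 - 119)(x^2 - 122), so the splitting field is K = Q(sqrt(119), sqrt(122)). The elements 119, 122, 14518 are all non-squares in Q, so sqrt(119) and sqrt(122) generate independent quadratic extensions. Thus [K:Q] = 4 and Gal(K/Q) is generated by the two order-2 automorphisms sqrt(119) ↦ -sqrt(119) and sqrt(122) ↦ -sqrt(122), giving V_4.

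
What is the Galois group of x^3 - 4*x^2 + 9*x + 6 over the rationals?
Gal(K/Q) = S_3 (symmetric group of order 6)

Compute the discriminant of x^3 + (-4)*x^2 + (9)*x + (6): Δ = -4944. Since Δ is not a rational square, the Galois group is not contained in A_3; it must be the full S_3 (irreducibility of the cubic rules out anything smaller).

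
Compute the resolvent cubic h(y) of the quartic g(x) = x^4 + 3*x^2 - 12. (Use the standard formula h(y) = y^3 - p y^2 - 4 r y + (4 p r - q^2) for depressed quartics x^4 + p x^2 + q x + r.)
h(y) = y^3 - 3*y^2 + 48*y - 144

Identify coefficients: p = 3, q = 0, r = -12.
Plug into h(y) = y^3 - p y^2 - 4 r y + (4 p r - q^2):
  h(y) = y^3 - (3) y^2 - 4*(-12) y + (4*(3)*(-12) - (0)^2)
       = y^3 + (-3) y^2 + (48) y + (-144).
Simplifying: h(y) = y^3 - 3*y^2 + 48*y - 144.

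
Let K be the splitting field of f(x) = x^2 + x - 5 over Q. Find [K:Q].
[K:Q] = 2

The discriminant of x^2 + (1)*x + (-5) is b^2 - 4c = 1 - (-20) = 21. Since 21 is not a perfect square in Q, the polynomial is irreducible over Q. Its two roots generate a degree-2 extension, so [K:Q] = 2.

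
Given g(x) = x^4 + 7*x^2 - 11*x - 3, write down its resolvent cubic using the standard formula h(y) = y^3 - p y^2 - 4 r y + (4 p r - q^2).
h(y) = y^3 - 7*y^2 + 12*y - 205

Identify coefficients: p = 7, q = -11, r = -3.
Plug into h(y) = y^3 - p y^2 - 4 r y + (4 p r - q^2):
  h(y) = y^3 - (7) y^2 - 4*(-3) y + (4*(7)*(-3) - (-11)^2)
       = y^3 + (-7) y^2 + (12) y + (-205).
Simplifying: h(y) = y^3 - 7*y^2 + 12*y - 205.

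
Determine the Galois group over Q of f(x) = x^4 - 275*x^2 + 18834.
Gal(K/Q) = V_4 (Klein four-group, Z/2Z × Z/2Z)

f factors as (x^2 - 146)(x^2 - 129), so the splitting field is K = Q(sqrt(146), sqrt(129)). The elements 146, 129, 18834 are all non-squares in Q, so sqrt(146) and sqrt(129) generate independent quadratic extensions. Thus [K:Q] = 4 and Gal(K/Q) is generated by the two order-2 automorphisms sqrt(146) ↦ -sqrt(146) and sqrt(129) ↦ -sqrt(129), giving V_4.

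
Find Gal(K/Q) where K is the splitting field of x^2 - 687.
Gal(K/Q) = Z/2Z (cyclic of order 2)

x^2 - 687 is irreducible over Q since 687 is not a rational square. The splitting field Q(sqrt(687)) has degree 2 over Q, and its unique nontrivial automorphism is sqrt(687) ↦ -sqrt(687). Hence Gal(Q(sqrt(687))/Q) = Z/2Z.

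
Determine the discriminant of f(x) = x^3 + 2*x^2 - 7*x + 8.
Δ = -2432

For x^3 + a x^2 + b x + c the discriminant is Δ = 18 a b c - 4 a^3 c + a^2 b^2 - 4 b^3 - 27 c^2.
Plug a = 2, b = -7, c = 8:
  18*(2)*(-7)*(8) - 4*(2)^3*(8) + (2)^2*(-7)^2 - 4*(-7)^3 - 27*(8)^2
  = -2016 + (-256) + 196 + (1372) + (-1728)
  = -2432.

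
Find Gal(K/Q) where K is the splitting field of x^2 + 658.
Gal(K/Q) = Z/2Z (cyclic of order 2)

x^2 + 658 is irreducible over Q since -658 is not a rational square. The splitting field Q(sqrt(-658)) has degree 2 over Q, and its unique nontrivial automorphism is sqrt(-658) ↦ -sqrt(-658). Hence Gal(Q(sqrt(-658))/Q) = Z/2Z.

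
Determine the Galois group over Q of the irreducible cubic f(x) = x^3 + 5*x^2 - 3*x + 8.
Gal(K/Q) = S_3 (symmetric group of order 6)

Compute the discriminant of x^3 + (5)*x^2 + (-3)*x + (8): Δ = -7555. Since Δ is not a rational square, the Galois group is not contained in A_3; it must be the full S_3 (irreducibility of the cubic rules out anything smaller).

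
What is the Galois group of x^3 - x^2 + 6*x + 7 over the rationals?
Gal(K/Q) = S_3 (symmetric group of order 6)

Compute the discriminant of x^3 + (-1)*x^2 + (6)*x + (7): Δ = -2879. Since Δ is not a rational square, the Galois group is not contained in A_3; it must be the full S_3 (irreducibility of the cubic rules out anything smaller).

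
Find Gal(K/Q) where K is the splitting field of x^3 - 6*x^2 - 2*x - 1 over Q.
Gal(K/Q) = S_3 (symmetric group of order 6)

Compute the discriminant of x^3 + (-6)*x^2 + (-2)*x + (-1): Δ = -931. Since Δ is not a rational square, the Galois group is not contained in A_3; it must be the full S_3 (irreducibility of the cubic rules out anything smaller).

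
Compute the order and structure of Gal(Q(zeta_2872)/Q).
|Gal(Q(zeta_2872)/Q)| = phi(2872) = 1432; group ≅ (Z/2872Z)^* ≅ Z/2Z × Z/2Z × Z/358Z

The n-th cyclotomic polynomial Φ_2872(x) is the minimal polynomial of zeta_2872 over Q and has degree phi(2872) = 1432. So Q(zeta_2872) is a degree-1432 Galois extension with Galois group (Z/2872Z)^*. By CRT, (Z/2872Z)^* ≅ (Z/8Z)^* × (Z/359Z)^*. Each prime-power unit group is (Z/8Z)^* ≅ Z/2Z × Z/2Z; (Z/359Z)^* ≅ Z/358Z. Hence Gal(Q(zeta_2872)/Q) ≅ Z/2Z × Z/2Z × Z/358Z.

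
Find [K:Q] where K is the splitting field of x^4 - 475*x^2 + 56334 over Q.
[K:Q] = 4

f factors as (x^2 - 229)(x^2 - 246); the splitting field is K = Q(sqrt(229), sqrt(246)). Since 229, 246, and 56334 are all non-squares in Q, the three subfields Q(sqrt(229)), Q(sqrt(246)), Q(sqrt(56334)) are distinct degree-2 extensions, so [K:Q] = 4 (Klein four Galois group).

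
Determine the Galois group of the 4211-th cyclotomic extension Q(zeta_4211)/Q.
|Gal(Q(zeta_4211)/Q)| = phi(4211) = 4210; group ≅ (Z/4211Z)^* ≅ Z/4210Z

The n-th cyclotomic polynomial Φ_4211(x) is the minimal polynomial of zeta_4211 over Q and has degree phi(4211) = 4210. So Q(zeta_4211) is a degree-4210 Galois extension with Galois group (Z/4211Z)^*. (Z/4211Z)^* is cyclic since 4211 is an odd prime power (or 4). Hence Gal(Q(zeta_4211)/Q) ≅ Z/4210Z.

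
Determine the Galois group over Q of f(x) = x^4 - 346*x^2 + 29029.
Gal(K/Q) = V_4 (Klein four-group, Z/2Z × Z/2Z)

f factors as (x^2 - 143)(x^2 - 203), so the splitting field is K = Q(sqrt(143), sqrt(203)). The elements 143, 203, 29029 are all non-squares in Q, so sqrt(143) and sqrt(203) generate independent quadratic extensions. Thus [K:Q] = 4 and Gal(K/Q) is generated by the two order-2 automorphisms sqrt(143) ↦ -sqrt(143) and sqrt(203) ↦ -sqrt(203), giving V_4.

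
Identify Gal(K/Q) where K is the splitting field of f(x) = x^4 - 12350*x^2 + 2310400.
Gal(K/Q) = Z/2Z (cyclic of order 2)

f factors as (x^2 - 190)(x^2 - 12160), so the splitting field is K = Q(sqrt(190), sqrt(12160)). The squarefree part of 190 is 190 and the squarefree part of 12160 is also 190, so sqrt(190) and sqrt(12160) are both rational multiples of sqrt(190). Hence Q(sqrt(190)) = Q(sqrt(12160)) = Q(sqrt(190)), and the splitting field collapses to a single degree-2 extension with Galois group Z/2Z.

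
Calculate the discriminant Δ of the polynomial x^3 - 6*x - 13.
Δ = -3699

For a depressed cubic x^3 + p x + q the discriminant is Δ = -4 p^3 - 27 q^2 = -4*(-6)^3 - 27*(-13)^2 = 864 - 4563 = -3699.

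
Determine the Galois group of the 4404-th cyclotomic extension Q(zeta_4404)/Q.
|Gal(Q(zeta_4404)/Q)| = phi(4404) = 1464; group ≅ (Z/4404Z)^* ≅ Z/2Z × Z/2Z × Z/366Z

The n-th cyclotomic polynomial Φ_4404(x) is the minimal polynomial of zeta_4404 over Q and has degree phi(4404) = 1464. So Q(zeta_4404) is a degree-1464 Galois extension with Galois group (Z/4404Z)^*. By CRT, (Z/4404Z)^* ≅ (Z/4Z)^* × (Z/3Z)^* × (Z/367Z)^*. Each prime-power unit group is (Z/4Z)^* ≅ Z/2Z; (Z/3Z)^* ≅ Z/2Z; (Z/367Z)^* ≅ Z/366Z. Hence Gal(Q(zeta_4404)/Q) ≅ Z/2Z × Z/2Z × Z/366Z.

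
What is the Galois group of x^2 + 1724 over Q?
Gal(K/Q) = Z/2Z (cyclic of order 2)

x^2 + 1724 is irreducible over Q since -1724 is not a rational square. The splitting field Q(sqrt(-1724)) has degree 2 over Q, and its unique nontrivial automorphism is sqrt(-1724) ↦ -sqrt(-1724). Hence Gal(Q(sqrt(-1724))/Q) = Z/2Z.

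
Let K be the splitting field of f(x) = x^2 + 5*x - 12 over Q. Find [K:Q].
[K:Q] = 2

The discriminant of x^2 + (5)*x + (-12) is b^2 - 4c = 25 - (-48) = 73. Since 73 is not a perfect square in Q, the polynomial is irreducible over Q. Its two roots generate a degree-2 extension, so [K:Q] = 2.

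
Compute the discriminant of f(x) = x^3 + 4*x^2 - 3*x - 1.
Δ = 697

For x^3 + a x^2 + b x + c the discriminant is Δ = 18 a b c - 4 a^3 c + a^2 b^2 - 4 b^3 - 27 c^2.
Plug a = 4, b = -3, c = -1:
  18*(4)*(-3)*(-1) - 4*(4)^3*(-1) + (4)^2*(-3)^2 - 4*(-3)^3 - 27*(-1)^2
  = 216 + (256) + 144 + (108) + (-27)
  = 697.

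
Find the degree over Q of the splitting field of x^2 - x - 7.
[K:Q] = 2

The discriminant of x^2 + (-1)*x + (-7) is b^2 - 4c = 1 - (-28) = 29. Since 29 is not a perfect square in Q, the polynomial is irreducible over Q. Its two roots generate a degree-2 extension, so [K:Q] = 2.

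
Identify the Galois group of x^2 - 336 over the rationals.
Gal(K/Q) = Z/2Z (cyclic of order 2)

x^2 - 336 is irreducible over Q since 336 is not a rational square. The splitting field Q(sqrt(336)) has degree 2 over Q, and its unique nontrivial automorphism is sqrt(336) ↦ -sqrt(336). Hence Gal(Q(sqrt(336))/Q) = Z/2Z.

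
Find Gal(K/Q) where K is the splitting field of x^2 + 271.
Gal(K/Q) = Z/2Z (cyclic of order 2)

x^2 + 271 is irreducible over Q since -271 is not a rational square. The splitting field Q(sqrt(-271)) has degree 2 over Q, and its unique nontrivial automorphism is sqrt(-271) ↦ -sqrt(-271). Hence Gal(Q(sqrt(-271))/Q) = Z/2Z.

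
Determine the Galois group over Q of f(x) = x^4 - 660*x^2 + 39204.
Gal(K/Q) = Z/2Z (cyclic of order 2)

f factors as (x^2 - 66)(x^2 - 594), so the splitting field is K = Q(sqrt(66), sqrt(594)). The squarefree part of 66 is 66 and the squarefree part of 594 is also 66, so sqrt(66) and sqrt(594) are both rational multiples of sqrt(66). Hence Q(sqrt(66)) = Q(sqrt(594)) = Q(sqrt(66)), and the splitting field collapses to a single degree-2 extension with Galois group Z/2Z.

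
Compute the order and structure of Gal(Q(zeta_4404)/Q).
|Gal(Q(zeta_4404)/Q)| = phi(4404) = 1464; group ≅ (Z/4404Z)^* ≅ Z/2Z × Z/2Z × Z/366Z

The n-th cyclotomic polynomial Φ_4404(x) is the minimal polynomial of zeta_4404 over Q and has degree phi(4404) = 1464. So Q(zeta_4404) is a degree-1464 Galois extension with Galois group (Z/4404Z)^*. By CRT, (Z/4404Z)^* ≅ (Z/4Z)^* × (Z/3Z)^* × (Z/367Z)^*. Each prime-power unit group is (Z/4Z)^* ≅ Z/2Z; (Z/3Z)^* ≅ Z/2Z; (Z/367Z)^* ≅ Z/366Z. Hence Gal(Q(zeta_4404)/Q) ≅ Z/2Z × Z/2Z × Z/366Z.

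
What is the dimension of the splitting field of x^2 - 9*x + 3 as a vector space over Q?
[K:Q] = 2

The discriminant of x^2 + (-9)*x + (3) is b^2 - 4c = 81 - (12) = 69. Since 69 is not a perfect square in Q, the polynomial is irreducible over Q. Its two roots generate a degree-2 extension, so [K:Q] = 2.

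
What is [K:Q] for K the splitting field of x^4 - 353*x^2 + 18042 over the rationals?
[K:Q] = 4

f factors as (x^2 - 62)(x^2 - 291); the splitting field is K = Q(sqrt(62), sqrt(291)). Since 62, 291, and 18042 are all non-squares in Q, the three subfields Q(sqrt(62)), Q(sqrt(291)), Q(sqrt(18042)) are distinct degree-2 extensions, so [K:Q] = 4 (Klein four Galois group).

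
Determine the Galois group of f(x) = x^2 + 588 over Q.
Gal(K/Q) = Z/2Z (cyclic of order 2)

x^2 + 588 is irreducible over Q since -588 is not a rational square. The splitting field Q(sqrt(-588)) has degree 2 over Q, and its unique nontrivial automorphism is sqrt(-588) ↦ -sqrt(-588). Hence Gal(Q(sqrt(-588))/Q) = Z/2Z.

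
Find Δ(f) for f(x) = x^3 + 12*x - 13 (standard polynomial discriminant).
Δ = -11475

For a depressed cubic x^3 + p x + q the discriminant is Δ = -4 p^3 - 27 q^2 = -4*(12)^3 - 27*(-13)^2 = -6912 - 4563 = -11475.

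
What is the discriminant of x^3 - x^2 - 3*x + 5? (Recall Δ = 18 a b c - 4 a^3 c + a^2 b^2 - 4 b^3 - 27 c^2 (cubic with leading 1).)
Δ = -268

For x^3 + a x^2 + b x + c the discriminant is Δ = 18 a b c - 4 a^3 c + a^2 b^2 - 4 b^3 - 27 c^2.
Plug a = -1, b = -3, c = 5:
  18*(-1)*(-3)*(5) - 4*(-1)^3*(5) + (-1)^2*(-3)^2 - 4*(-3)^3 - 27*(5)^2
  = 270 + (20) + 9 + (108) + (-675)
  = -268.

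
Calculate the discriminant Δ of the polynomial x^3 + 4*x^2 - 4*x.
Δ = 512

For x^3 + a x^2 + b x + c the discriminant is Δ = 18 a b c - 4 a^3 c + a^2 b^2 - 4 b^3 - 27 c^2.
Plug a = 4, b = -4, c = 0:
  18*(4)*(-4)*(0) - 4*(4)^3*(0) + (4)^2*(-4)^2 - 4*(-4)^3 - 27*(0)^2
  = 0 + (0) + 256 + (256) + (0)
  = 512.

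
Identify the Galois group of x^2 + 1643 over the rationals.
Gal(K/Q) = Z/2Z (cyclic of order 2)

x^2 + 1643 is irreducible over Q since -1643 is not a rational square. The splitting field Q(sqrt(-1643)) has degree 2 over Q, and its unique nontrivial automorphism is sqrt(-1643) ↦ -sqrt(-1643). Hence Gal(Q(sqrt(-1643))/Q) = Z/2Z.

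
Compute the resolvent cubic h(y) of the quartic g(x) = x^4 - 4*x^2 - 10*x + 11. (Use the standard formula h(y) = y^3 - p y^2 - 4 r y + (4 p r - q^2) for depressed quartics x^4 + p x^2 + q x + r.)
h(y) = y^3 + 4*y^2 - 44*y - 276

Identify coefficients: p = -4, q = -10, r = 11.
Plug into h(y) = y^3 - p y^2 - 4 r y + (4 p r - q^2):
  h(y) = y^3 - (-4) y^2 - 4*(11) y + (4*(-4)*(11) - (-10)^2)
       = y^3 + (4) y^2 + (-44) y + (-276).
Simplifying: h(y) = y^3 + 4*y^2 - 44*y - 276.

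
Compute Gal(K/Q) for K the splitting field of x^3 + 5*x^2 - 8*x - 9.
Gal(K/Q) = S_3 (symmetric group of order 6)

Compute the discriminant of x^3 + (5)*x^2 + (-8)*x + (-9): Δ = 12441. Since Δ is not a rational square, the Galois group is not contained in A_3; it must be the full S_3 (irreducibility of the cubic rules out anything smaller).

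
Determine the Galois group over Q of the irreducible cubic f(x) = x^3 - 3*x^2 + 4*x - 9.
Gal(K/Q) = S_3 (symmetric group of order 6)

Compute the discriminant of x^3 + (-3)*x^2 + (4)*x + (-9): Δ = -1327. Since Δ is not a rational square, the Galois group is not contained in A_3; it must be the full S_3 (irreducibility of the cubic rules out anything smaller).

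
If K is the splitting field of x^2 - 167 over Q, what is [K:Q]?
[K:Q] = 2

The polynomial x^2 - 167 is irreducible over Q since 167 is not a perfect square. Its splitting field is Q(sqrt(167)), which has degree 2 over Q.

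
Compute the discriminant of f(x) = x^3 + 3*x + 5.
Δ = -783

For a depressed cubic x^3 + p x + q the discriminant is Δ = -4 p^3 - 27 q^2 = -4*(3)^3 - 27*(5)^2 = -108 - 675 = -783.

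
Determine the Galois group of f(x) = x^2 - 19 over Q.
Gal(K/Q) = Z/2Z (cyclic of order 2)

x^2 - 19 is irreducible over Q since 19 is not a rational square. The splitting field Q(sqrt(19)) has degree 2 over Q, and its unique nontrivial automorphism is sqrt(19) ↦ -sqrt(19). Hence Gal(Q(sqrt(19))/Q) = Z/2Z.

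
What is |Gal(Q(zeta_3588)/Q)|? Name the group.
|Gal(Q(zeta_3588)/Q)| = phi(3588) = 1056; group ≅ (Z/3588Z)^* ≅ Z/2Z × Z/2Z × Z/12Z × Z/22Z

The n-th cyclotomic polynomial Φ_3588(x) is the minimal polynomial of zeta_3588 over Q and has degree phi(3588) = 1056. So Q(zeta_3588) is a degree-1056 Galois extension with Galois group (Z/3588Z)^*. By CRT, (Z/3588Z)^* ≅ (Z/4Z)^* × (Z/3Z)^* × (Z/13Z)^* × (Z/23Z)^*. Each prime-power unit group is (Z/4Z)^* ≅ Z/2Z; (Z/3Z)^* ≅ Z/2Z; (Z/13Z)^* ≅ Z/12Z; (Z/23Z)^* ≅ Z/22Z. Hence Gal(Q(zeta_3588)/Q) ≅ Z/2Z × Z/2Z × Z/12Z × Z/22Z.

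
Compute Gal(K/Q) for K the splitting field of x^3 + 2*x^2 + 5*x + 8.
Gal(K/Q) = S_3 (symmetric group of order 6)

Compute the discriminant of x^3 + (2)*x^2 + (5)*x + (8): Δ = -944. Since Δ is not a rational square, the Galois group is not contained in A_3; it must be the full S_3 (irreducibility of the cubic rules out anything smaller).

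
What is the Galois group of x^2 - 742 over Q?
Gal(K/Q) = Z/2Z (cyclic of order 2)

x^2 - 742 is irreducible over Q since 742 is not a rational square. The splitting field Q(sqrt(742)) has degree 2 over Q, and its unique nontrivial automorphism is sqrt(742) ↦ -sqrt(742). Hence Gal(Q(sqrt(742))/Q) = Z/2Z.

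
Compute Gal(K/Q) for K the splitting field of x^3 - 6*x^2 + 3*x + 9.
Gal(K/Q) = S_3 (symmetric group of order 6)

Compute the discriminant of x^3 + (-6)*x^2 + (3)*x + (9): Δ = 2889. Since Δ is not a rational square, the Galois group is not contained in A_3; it must be the full S_3 (irreducibility of the cubic rules out anything smaller).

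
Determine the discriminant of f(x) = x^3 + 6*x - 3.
Δ = -1107

For x^3 + a x^2 + b x + c the discriminant is Δ = 18 a b c - 4 a^3 c + a^2 b^2 - 4 b^3 - 27 c^2.
Plug a = 0, b = 6, c = -3:
  18*(0)*(6)*(-3) - 4*(0)^3*(-3) + (0)^2*(6)^2 - 4*(6)^3 - 27*(-3)^2
  = 0 + (0) + 0 + (-864) + (-243)
  = -1107.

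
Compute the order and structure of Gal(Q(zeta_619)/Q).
|Gal(Q(zeta_619)/Q)| = phi(619) = 618; group ≅ (Z/619Z)^* ≅ Z/618Z

The n-th cyclotomic polynomial Φ_619(x) is the minimal polynomial of zeta_619 over Q and has degree phi(619) = 618. So Q(zeta_619) is a degree-618 Galois extension with Galois group (Z/619Z)^*. (Z/619Z)^* is cyclic since 619 is an odd prime power (or 4). Hence Gal(Q(zeta_619)/Q) ≅ Z/618Z.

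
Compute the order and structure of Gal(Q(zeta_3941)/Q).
|Gal(Q(zeta_3941)/Q)| = phi(3941) = 3372; group ≅ (Z/3941Z)^* ≅ Z/6Z × Z/562Z

The n-th cyclotomic polynomial Φ_3941(x) is the minimal polynomial of zeta_3941 over Q and has degree phi(3941) = 3372. So Q(zeta_3941) is a degree-3372 Galois extension with Galois group (Z/3941Z)^*. By CRT, (Z/3941Z)^* ≅ (Z/7Z)^* × (Z/563Z)^*. Each prime-power unit group is (Z/7Z)^* ≅ Z/6Z; (Z/563Z)^* ≅ Z/562Z. Hence Gal(Q(zeta_3941)/Q) ≅ Z/6Z × Z/562Z.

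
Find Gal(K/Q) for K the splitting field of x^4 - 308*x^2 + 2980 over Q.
Gal(K/Q) = V_4 (Klein four-group, Z/2Z × Z/2Z)

f factors as (x^2 - 298)(x^2 - 10), so the splitting field is K = Q(sqrt(298), sqrt(10)). The elements 298, 10, 2980 are all non-squares in Q, so sqrt(298) and sqrt(10) generate independent quadratic extensions. Thus [K:Q] = 4 and Gal(K/Q) is generated by the two order-2 automorphisms sqrt(298) ↦ -sqrt(298) and sqrt(10) ↦ -sqrt(10), giving V_4.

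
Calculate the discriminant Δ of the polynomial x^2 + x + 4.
Δ = -15

For a quadratic a x^2 + b x + c the discriminant is Δ = b^2 - 4ac = (1)^2 - 4*(1)*(4) = 1 - (16) = -15.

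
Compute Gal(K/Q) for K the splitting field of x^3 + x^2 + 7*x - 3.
Gal(K/Q) = S_3 (symmetric group of order 6)

Compute the discriminant of x^3 + (1)*x^2 + (7)*x + (-3): Δ = -1932. Since Δ is not a rational square, the Galois group is not contained in A_3; it must be the full S_3 (irreducibility of the cubic rules out anything smaller).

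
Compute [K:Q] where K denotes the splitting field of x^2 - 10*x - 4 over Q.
[K:Q] = 2

The discriminant of x^2 + (-10)*x + (-4) is b^2 - 4c = 100 - (-16) = 116. Since 116 is not a perfect square in Q, the polynomial is irreducible over Q. Its two roots generate a degree-2 extension, so [K:Q] = 2.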